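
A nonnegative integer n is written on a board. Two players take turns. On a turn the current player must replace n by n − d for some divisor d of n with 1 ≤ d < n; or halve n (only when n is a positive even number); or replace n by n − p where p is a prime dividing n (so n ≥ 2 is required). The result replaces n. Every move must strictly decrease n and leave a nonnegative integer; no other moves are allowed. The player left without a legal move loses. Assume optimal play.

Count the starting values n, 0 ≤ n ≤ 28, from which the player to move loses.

7

Compute win/loss labels from the base case upward. A position with no move is L. Any other position is W if it can reach an L in one move, else L.
n=0: no move → L
n=1: no move → L
n=2: reaches L-position 0 → W
n=3: reaches L-position 0 → W
n=4: only reaches 2(W), 3(W), all W → L
n=5: reaches L-position 0 → W
n=6: reaches L-position 4 → W
n=7: reaches L-position 0 → W
n=8: reaches L-position 4 → W
n=9: only reaches 6(W), 8(W), all W → L
n=10: reaches L-position 9 → W
n=11: reaches L-position 0 → W
n=12: reaches L-position 9 → W
n=13: reaches L-position 0 → W
n=14: only reaches 7(W), 12(W), 13(W), all W → L
n=15: reaches L-position 14 → W
n=16: reaches L-position 14 → W
n=17: reaches L-position 0 → W
n=18: reaches L-position 9 → W
n=19: reaches L-position 0 → W
n=20: only reaches 10(W), 15(W), 16(W), 18(W), 19(W), all W → L
n=21: reaches L-position 14 → W
n=22: reaches L-position 20 → W
n=23: reaches L-position 0 → W
n=24: reaches L-position 20 → W
n=25: reaches L-position 20 → W
n=26: only reaches 13(W), 24(W), 25(W), all W → L
n=27: reaches L-position 26 → W
n=28: reaches L-position 14 → W
L entries with 0 ≤ n ≤ 28: n = 0, 1, 4, 9, 14, 20, 26; that makes 7.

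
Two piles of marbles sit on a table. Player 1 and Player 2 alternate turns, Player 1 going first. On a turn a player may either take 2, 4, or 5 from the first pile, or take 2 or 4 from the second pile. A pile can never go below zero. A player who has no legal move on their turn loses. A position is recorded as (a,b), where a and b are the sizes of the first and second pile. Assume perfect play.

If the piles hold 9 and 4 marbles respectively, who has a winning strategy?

Label each position W (a win for the player to move) or L (a loss). A position with no legal move is L; any other position is W exactly when some move reaches an L, and L when every move reaches a W.
No move ever increases a pile, so every position that can arise here has a ≤ 9 and b ≤ 4; it is enough to label the cells with 0 ≤ a ≤ 9 and 0 ≤ b ≤ 4.
Every move lowers a or b (never raises either), so fill the grid row by row in increasing a, and left to right within a row: each cell's successors are then already labelled.
      b=0  b=1  b=2  b=3  b=4
a=0:    L    L    W    W    W
a=1:    L    L    W    W    W
a=2:    W    W    L    L    W
a=3:    W    W    L    L    W
a=4:    W    W    W    W    L
a=5:    W    W    W    W    L
a=6:    W    W    W    W    W
a=7:    L    L    W    W    W
a=8:    L    L    W    W    W
a=9:    W    W    L    L    W
Cells with no legal move (terminal, hence L): (0,0), (0,1), (1,0), (1,1).
The remaining L cells, each justified by listing all of its moves:
(2,2): L (options (0,2)(W), (2,0)(W) are all W)
(2,3): L (options (0,3)(W), (2,1)(W) are all W)
(3,2): L (options (1,2)(W), (3,0)(W) are all W)
(3,3): L (options (1,3)(W), (3,1)(W) are all W)
(4,4): L (options (2,4)(W), (0,4)(W), (4,2)(W), (4,0)(W) are all W)
(5,4): L (options (3,4)(W), (1,4)(W), (0,4)(W), (5,2)(W), (5,0)(W) are all W)
(7,0): L (options (5,0)(W), (3,0)(W), (2,0)(W) are all W)
(7,1): L (options (5,1)(W), (3,1)(W), (2,1)(W) are all W)
(8,0): L (options (6,0)(W), (4,0)(W), (3,0)(W) are all W)
(8,1): L (options (6,1)(W), (4,1)(W), (3,1)(W) are all W)
(9,2): L (options (7,2)(W), (5,2)(W), (4,2)(W), (9,0)(W) are all W)
(9,3): L (options (7,3)(W), (5,3)(W), (4,3)(W), (9,1)(W) are all W)
Every other cell has at least one move into one of the L cells above, so it is W.
From (9,4) Player 1 can move to (5,4), reaching an L position.

Player 1 wins.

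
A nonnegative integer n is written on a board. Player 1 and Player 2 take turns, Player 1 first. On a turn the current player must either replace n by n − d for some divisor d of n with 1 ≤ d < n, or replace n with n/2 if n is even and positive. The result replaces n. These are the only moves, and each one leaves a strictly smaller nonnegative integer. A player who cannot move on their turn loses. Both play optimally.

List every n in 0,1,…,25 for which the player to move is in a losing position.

0, 1, 3, 5, 7, 9, 11, 13, 15, 17, 19, 21, 23, 25

Positions with no move are L. A position that does have a move is losing for the player to move precisely when every available move leads to a winning position for the opponent. Fill in the labels:
n=0: no move → L
n=1: no move → L
n=2: reaches L-position 1 → W
n=3: only reaches 2(W), which is W → L
n=4: reaches L-position 3 → W
n=5: only reaches 4(W), which is W → L
n=6: reaches L-position 3 → W
n=7: only reaches 6(W), which is W → L
n=8: reaches L-position 7 → W
n=9: only reaches 6(W), 8(W), all W → L
n=10: reaches L-position 5 → W
n=11: only reaches 10(W), which is W → L
n=12: reaches L-position 9 → W
n=13: only reaches 12(W), which is W → L
n=14: reaches L-position 7 → W
n=15: only reaches 10(W), 12(W), 14(W), all W → L
n=16: reaches L-position 15 → W
n=17: only reaches 16(W), which is W → L
n=18: reaches L-position 9 → W
n=19: only reaches 18(W), which is W → L
n=20: reaches L-position 15 → W
n=21: only reaches 14(W), 18(W), 20(W), all W → L
n=22: reaches L-position 11 → W
n=23: only reaches 22(W), which is W → L
n=24: reaches L-position 21 → W
n=25: only reaches 20(W), 24(W), all W → L
The losing starting values of n are exactly the entries labelled L in this table (14 of them).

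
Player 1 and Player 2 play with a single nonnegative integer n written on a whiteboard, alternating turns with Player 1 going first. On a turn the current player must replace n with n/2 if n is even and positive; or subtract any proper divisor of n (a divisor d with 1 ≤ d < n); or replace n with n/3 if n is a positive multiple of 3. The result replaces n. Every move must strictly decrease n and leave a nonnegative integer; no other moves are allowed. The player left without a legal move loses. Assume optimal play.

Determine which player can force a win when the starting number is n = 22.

Work bottom-up. With no move the player to move loses. Otherwise the position is W if at least one move leads to an L position for the opponent, and L if every move leads to a W.
n=0: no move → L
n=1: no move → L
n=2: →1(L), so W
n=3: →1(L), so W
n=4: →2(W), 3(W) — all W, so L
n=5: →4(L), so W
n=6: →4(L), so W
n=7: →6(W) only, which is W, so L
n=8: →4(L), so W
n=9: →3(W), 6(W), 8(W) — all W, so L
n=10: →9(L), so W
n=11: →10(W) only, which is W, so L
n=12: →4(L), so W
n=13: →12(W) only, which is W, so L
n=14: →7(L), so W
n=15: →5(W), 10(W), 12(W), 14(W) — all W, so L
n=16: →15(L), so W
n=17: →16(W) only, which is W, so L
n=18: →9(L), so W
n=19: →18(W) only, which is W, so L
n=20: →15(L), so W
n=21: →7(L), so W
n=22: →11(L), so W
The starting position 22 is W: Player 1 should move to 11, handing over an L position.

Player 1 wins.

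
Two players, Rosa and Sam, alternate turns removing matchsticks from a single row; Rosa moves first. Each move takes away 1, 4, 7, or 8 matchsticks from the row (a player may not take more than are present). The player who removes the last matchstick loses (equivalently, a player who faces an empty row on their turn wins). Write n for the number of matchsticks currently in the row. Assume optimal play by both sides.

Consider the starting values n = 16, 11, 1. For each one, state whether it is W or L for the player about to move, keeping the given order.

Build the W/L table. Terminal = W. A non-terminal position is W if it has a move to some L; otherwise it is L.
n=0: no move; the opponent has just taken the last matchstick and therefore loses → W
n=1: the only move is to 0(W), a W ⇒ L
n=2: can move to 1, which is L ⇒ W
n=3: the only move is to 2(W), a W ⇒ L
n=4: can move to 3, which is L ⇒ W
n=5: can move to 1, which is L ⇒ W
n=6: moves to 5(W), 2(W); every one is W ⇒ L
n=7: can move to 6, which is L ⇒ W
n=8: can move to 1, which is L ⇒ W
n=9: can move to 1, which is L ⇒ W
n=10: can move to 6, which is L ⇒ W
n=11: can move to 3, which is L ⇒ W
n=12: moves to 11(W), 8(W), 5(W), 4(W); every one is W ⇒ L
n=13: can move to 12, which is L ⇒ W
n=14: can move to 6, which is L ⇒ W
n=15: moves to 14(W), 11(W), 8(W), 7(W); every one is W ⇒ L
n=16: can move to 15, which is L ⇒ W

16: W, 11: W, 1: L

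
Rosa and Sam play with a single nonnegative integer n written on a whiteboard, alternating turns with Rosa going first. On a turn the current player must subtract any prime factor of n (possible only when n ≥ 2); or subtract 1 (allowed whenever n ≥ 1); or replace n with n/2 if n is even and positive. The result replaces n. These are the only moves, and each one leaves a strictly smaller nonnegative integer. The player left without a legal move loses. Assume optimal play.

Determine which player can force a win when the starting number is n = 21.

Rosa wins.

Classify positions by backward induction: terminal positions (no move available) are L. From any other position, the mover wins iff some move reaches an L.
n=0: no move → L
n=1: →0(L), so W
n=2: →0(L), so W
n=3: →0(L), so W
n=4: →2(W), 3(W) — all W, so L
n=5: →0(L), so W
n=6: →4(L), so W
n=7: →0(L), so W
n=8: →4(L), so W
n=9: →6(W), 8(W) — all W, so L
n=10: →9(L), so W
n=11: →0(L), so W
n=12: →9(L), so W
n=13: →0(L), so W
n=14: →7(W), 12(W), 13(W) — all W, so L
n=15: →14(L), so W
n=16: →14(L), so W
n=17: →0(L), so W
n=18: →9(L), so W
n=19: →0(L), so W
n=20: →10(W), 15(W), 18(W), 19(W) — all W, so L
n=21: →14(L), so W
From 21 Rosa can move to 14, reaching an L position.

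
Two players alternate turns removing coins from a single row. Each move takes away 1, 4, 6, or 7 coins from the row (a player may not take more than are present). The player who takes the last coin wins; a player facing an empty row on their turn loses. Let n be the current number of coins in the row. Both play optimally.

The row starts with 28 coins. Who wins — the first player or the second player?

Compute win/loss labels from the base case upward. A position with no move is L. Any other position is W if it can reach an L in one move, else L.
n=0: no move → L
n=1: →0(L), so W
n=2: →1(W) only, which is W, so L
n=3: →2(L), so W
n=4: →0(L), so W
n=5: →4(W), 1(W) — all W, so L
n=6: →5(L), so W
n=7: →0(L), so W
n=8: →2(L), so W
n=9: →5(L), so W
n=10: →9(W), 6(W), 4(W), 3(W) — all W, so L
n=11: →10(L), so W
n=12: →5(L), so W
n=13: →12(W), 9(W), 7(W), 6(W) — all W, so L
n=14: →13(L), so W
n=15: →14(W), 11(W), 9(W), 8(W) — all W, so L
n=16: →15(L), so W
n=17: →13(L), so W
n=18: →17(W), 14(W), 12(W), 11(W) — all W, so L
n=19: →18(L), so W
n=20: →13(L), so W
n=21: →15(L), so W
n=22: →18(L), so W
n=23: →22(W), 19(W), 17(W), 16(W) — all W, so L
n=24: →23(L), so W
n=25: →18(L), so W
n=26: →25(W), 22(W), 20(W), 19(W) — all W, so L
n=27: →26(L), so W
n=28: →27(W), 24(W), 22(W), 21(W) — all W, so L
Every move from 28 reaches a W position, so the mover loses.

The second player wins.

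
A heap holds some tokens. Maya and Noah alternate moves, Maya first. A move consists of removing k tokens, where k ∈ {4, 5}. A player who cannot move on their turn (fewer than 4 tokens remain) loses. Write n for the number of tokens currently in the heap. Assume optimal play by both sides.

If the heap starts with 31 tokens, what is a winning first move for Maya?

Positions with no move are L. A position that does have a move is losing for the player to move precisely when every available move leads to a winning position for the opponent. Fill in the labels:
n=0: no move → L
n=1: no move → L
n=2: no move → L
n=3: no move → L
n=4: can move to 0, which is L ⇒ W
n=5: can move to 1, which is L ⇒ W
n=6: can move to 2, which is L ⇒ W
n=7: can move to 3, which is L ⇒ W
n=8: can move to 3, which is L ⇒ W
n=9: moves to 5(W), 4(W); every one is W ⇒ L
n=10: moves to 6(W), 5(W); every one is W ⇒ L
n=11: moves to 7(W), 6(W); every one is W ⇒ L
n=12: moves to 8(W), 7(W); every one is W ⇒ L
n=13: can move to 9, which is L ⇒ W
n=14: can move to 10, which is L ⇒ W
n=15: can move to 11, which is L ⇒ W
n=16: can move to 12, which is L ⇒ W
n=17: can move to 12, which is L ⇒ W
n=18: moves to 14(W), 13(W); every one is W ⇒ L
n=19: moves to 15(W), 14(W); every one is W ⇒ L
n=20: moves to 16(W), 15(W); every one is W ⇒ L
n=21: moves to 17(W), 16(W); every one is W ⇒ L
n=22: can move to 18, which is L ⇒ W
n=23: can move to 19, which is L ⇒ W
n=24: can move to 20, which is L ⇒ W
n=25: can move to 21, which is L ⇒ W
n=26: can move to 21, which is L ⇒ W
n=27: moves to 23(W), 22(W); every one is W ⇒ L
n=28: moves to 24(W), 23(W); every one is W ⇒ L
n=29: moves to 25(W), 24(W); every one is W ⇒ L
n=30: moves to 26(W), 25(W); every one is W ⇒ L
n=31: can move to 27, which is L ⇒ W
From 31, the L positions reachable in one move are: 27.

Remove 4, leaving 27.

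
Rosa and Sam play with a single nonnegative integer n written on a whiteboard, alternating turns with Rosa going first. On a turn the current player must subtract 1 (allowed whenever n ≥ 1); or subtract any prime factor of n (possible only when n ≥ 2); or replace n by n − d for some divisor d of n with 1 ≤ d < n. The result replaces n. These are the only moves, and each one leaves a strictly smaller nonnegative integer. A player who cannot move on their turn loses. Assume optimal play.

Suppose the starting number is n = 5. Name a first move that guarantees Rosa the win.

Classify positions by backward induction: terminal positions (no move available) are L. From any other position, the mover wins iff some move reaches an L.
n=0: no move → L
n=1: →0(L), so W
n=2: →0(L), so W
n=3: →0(L), so W
n=4: →2(W), 3(W) — all W, so L
n=5: →0(L), so W
From 5, the L positions reachable in one move are: 0, 4. Any move reaching one of these is winning.

Move to 0.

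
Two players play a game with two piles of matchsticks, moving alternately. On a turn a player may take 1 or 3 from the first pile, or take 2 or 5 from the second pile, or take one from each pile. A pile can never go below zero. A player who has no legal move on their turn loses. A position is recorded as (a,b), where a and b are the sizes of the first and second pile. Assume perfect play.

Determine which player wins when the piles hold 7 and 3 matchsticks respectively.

Label each position W (a win for the player to move) or L (a loss). A position with no legal move is L; any other position is W exactly when some move reaches an L, and L when every move reaches a W.
No move ever increases a pile, so every position that can arise here has a ≤ 7 and b ≤ 3; it is enough to label the cells with 0 ≤ a ≤ 7 and 0 ≤ b ≤ 3.
Every move lowers a or b (never raises either), so fill the grid row by row in increasing a, and left to right within a row: each cell's successors are then already labelled.
      b=0  b=1  b=2  b=3
a=0:    L    L    W    W
a=1:    W    W    W    L
a=2:    L    L    W    W
a=3:    W    W    W    L
a=4:    L    L    W    W
a=5:    W    W    W    L
a=6:    L    L    W    W
a=7:    W    W    W    L
Cells with no legal move (terminal, hence L): (0,0), (0,1).
The remaining L cells, each justified by listing all of its moves:
(1,3): only reaches (0,3)(W), (1,1)(W), (0,2)(W), all W → L
(2,0): only reaches (1,0)(W), which is W → L
(2,1): only reaches (1,1)(W), (1,0)(W), all W → L
(3,3): only reaches (2,3)(W), (0,3)(W), (3,1)(W), (2,2)(W), all W → L
(4,0): only reaches (3,0)(W), (1,0)(W), all W → L
(4,1): only reaches (3,1)(W), (1,1)(W), (3,0)(W), all W → L
(5,3): only reaches (4,3)(W), (2,3)(W), (5,1)(W), (4,2)(W), all W → L
(6,0): only reaches (5,0)(W), (3,0)(W), all W → L
(6,1): only reaches (5,1)(W), (3,1)(W), (5,0)(W), all W → L
(7,3): only reaches (6,3)(W), (4,3)(W), (7,1)(W), (6,2)(W), all W → L
Every other cell has at least one move into one of the L cells above, so it is W.
The starting position (7,3) is L: whatever the player to move does, the opponent receives a W position.

The second player wins.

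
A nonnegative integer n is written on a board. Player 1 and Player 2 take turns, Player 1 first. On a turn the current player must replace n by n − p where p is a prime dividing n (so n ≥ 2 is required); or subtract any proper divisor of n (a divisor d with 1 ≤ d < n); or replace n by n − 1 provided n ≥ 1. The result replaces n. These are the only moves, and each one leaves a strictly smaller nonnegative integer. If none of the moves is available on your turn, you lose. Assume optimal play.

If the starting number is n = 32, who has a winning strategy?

Label each position W (a win for the player to move) or L (a loss). A position with no legal move is L; any other position is W exactly when some move reaches an L, and L when every move reaches a W.
n=0: no move → L
n=1: reaches L-position 0 → W
n=2: reaches L-position 0 → W
n=3: reaches L-position 0 → W
n=4: only reaches 2(W), 3(W), all W → L
n=5: reaches L-position 0 → W
n=6: reaches L-position 4 → W
n=7: reaches L-position 0 → W
n=8: reaches L-position 4 → W
n=9: only reaches 6(W), 8(W), all W → L
n=10: reaches L-position 9 → W
n=11: reaches L-position 0 → W
n=12: reaches L-position 9 → W
n=13: reaches L-position 0 → W
n=14: only reaches 7(W), 12(W), 13(W), all W → L
n=15: reaches L-position 14 → W
n=16: reaches L-position 14 → W
n=17: reaches L-position 0 → W
n=18: reaches L-position 9 → W
n=19: reaches L-position 0 → W
n=20: only reaches 10(W), 15(W), 16(W), 18(W), 19(W), all W → L
n=21: reaches L-position 14 → W
n=22: reaches L-position 20 → W
n=23: reaches L-position 0 → W
n=24: reaches L-position 20 → W
n=25: reaches L-position 20 → W
n=26: only reaches 13(W), 24(W), 25(W), all W → L
n=27: reaches L-position 26 → W
n=28: reaches L-position 14 → W
n=29: reaches L-position 0 → W
n=30: reaches L-position 20 → W
n=31: reaches L-position 0 → W
n=32: only reaches 16(W), 24(W), 28(W), 30(W), 31(W), all W → L
The starting position 32 is L: whatever Player 1 does, the opponent receives a W position.

Player 2 wins.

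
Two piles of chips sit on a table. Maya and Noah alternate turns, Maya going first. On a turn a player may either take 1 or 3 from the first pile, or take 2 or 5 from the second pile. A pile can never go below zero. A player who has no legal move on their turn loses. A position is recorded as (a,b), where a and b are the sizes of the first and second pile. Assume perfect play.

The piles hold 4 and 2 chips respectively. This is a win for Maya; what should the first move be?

Label each position W (a win for the player to move) or L (a loss). A position with no legal move is L; any other position is W exactly when some move reaches an L, and L when every move reaches a W.
No move ever increases a pile, so every position that can arise here has a ≤ 4 and b ≤ 2; it is enough to label the cells with 0 ≤ a ≤ 4 and 0 ≤ b ≤ 2.
Every move lowers a or b (never raises either), so fill the grid row by row in increasing a, and left to right within a row: each cell's successors are then already labelled.
      b=0  b=1  b=2
a=0:    L    L    W
a=1:    W    W    L
a=2:    L    L    W
a=3:    W    W    L
a=4:    L    L    W
Cells with no legal move (terminal, hence L): (0,0), (0,1).
The remaining L cells, each justified by listing all of its moves:
(1,2): L (options (0,2)(W), (1,0)(W) are all W)
(2,0): L (sole option (1,0)(W) is W)
(2,1): L (sole option (1,1)(W) is W)
(3,2): L (options (2,2)(W), (0,2)(W), (3,0)(W) are all W)
(4,0): L (options (3,0)(W), (1,0)(W) are all W)
(4,1): L (options (3,1)(W), (1,1)(W) are all W)
Every other cell has at least one move into one of the L cells above, so it is W.
From (4,2), the L positions reachable in one move are: (3,2), (1,2), (4,0). Any move reaching one of these is winning.

Move to (3,2).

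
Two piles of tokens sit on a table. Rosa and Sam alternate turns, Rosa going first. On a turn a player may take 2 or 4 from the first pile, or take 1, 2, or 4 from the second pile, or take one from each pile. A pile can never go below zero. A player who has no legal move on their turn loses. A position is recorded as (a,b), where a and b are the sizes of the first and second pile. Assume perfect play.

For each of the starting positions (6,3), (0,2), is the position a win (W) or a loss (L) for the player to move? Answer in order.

(6,3): L, (0,2): W

Compute win/loss labels from the base case upward. A position with no move is L. Any other position is W if it can reach an L in one move, else L.
No move ever increases a pile, so every position that can arise here has a ≤ 6 and b ≤ 3; it is enough to label the cells with 0 ≤ a ≤ 6 and 0 ≤ b ≤ 3.
Every move lowers a or b (never raises either), so fill the grid row by row in increasing a, and left to right within a row: each cell's successors are then already labelled.
      b=0  b=1  b=2  b=3
a=0:    L    W    W    L
a=1:    L    W    W    L
a=2:    W    W    L    W
a=3:    W    L    W    W
a=4:    W    L    W    W
a=5:    W    W    W    W
a=6:    L    W    W    L
Cells with no legal move (terminal, hence L): (0,0), (1,0).
The remaining L cells, each justified by listing all of its moves:
(0,3): →(0,2)(W), (0,1)(W) — all W, so L
(1,3): →(1,2)(W), (1,1)(W), (0,2)(W) — all W, so L
(2,2): →(0,2)(W), (2,1)(W), (2,0)(W), (1,1)(W) — all W, so L
(3,1): →(1,1)(W), (3,0)(W), (2,0)(W) — all W, so L
(4,1): →(2,1)(W), (0,1)(W), (4,0)(W), (3,0)(W) — all W, so L
(6,0): →(4,0)(W), (2,0)(W) — all W, so L
(6,3): →(4,3)(W), (2,3)(W), (6,2)(W), (6,1)(W), (5,2)(W) — all W, so L
Every other cell has at least one move into one of the L cells above, so it is W.
(6,3): one of the L cells justified above, so L
(0,2): the move to (0,0) reaches an L cell, so W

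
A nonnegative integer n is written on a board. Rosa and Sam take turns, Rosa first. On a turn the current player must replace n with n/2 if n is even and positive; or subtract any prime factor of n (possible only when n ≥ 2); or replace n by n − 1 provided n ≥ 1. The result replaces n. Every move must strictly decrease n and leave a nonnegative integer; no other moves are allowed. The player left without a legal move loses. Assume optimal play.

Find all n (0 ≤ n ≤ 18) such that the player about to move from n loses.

Label each position W (a win for the player to move) or L (a loss). A position with no legal move is L; any other position is W exactly when some move reaches an L, and L when every move reaches a W.
n=0: no move → L
n=1: can move to 0, which is L ⇒ W
n=2: can move to 0, which is L ⇒ W
n=3: can move to 0, which is L ⇒ W
n=4: moves to 2(W), 3(W); every one is W ⇒ L
n=5: can move to 0, which is L ⇒ W
n=6: can move to 4, which is L ⇒ W
n=7: can move to 0, which is L ⇒ W
n=8: can move to 4, which is L ⇒ W
n=9: moves to 6(W), 8(W); every one is W ⇒ L
n=10: can move to 9, which is L ⇒ W
n=11: can move to 0, which is L ⇒ W
n=12: can move to 9, which is L ⇒ W
n=13: can move to 0, which is L ⇒ W
n=14: moves to 7(W), 12(W), 13(W); every one is W ⇒ L
n=15: can move to 14, which is L ⇒ W
n=16: can move to 14, which is L ⇒ W
n=17: can move to 0, which is L ⇒ W
n=18: can move to 9, which is L ⇒ W
Reading off the rows marked L gives the requested list; there are 4 such values of n.

0, 4, 9, 14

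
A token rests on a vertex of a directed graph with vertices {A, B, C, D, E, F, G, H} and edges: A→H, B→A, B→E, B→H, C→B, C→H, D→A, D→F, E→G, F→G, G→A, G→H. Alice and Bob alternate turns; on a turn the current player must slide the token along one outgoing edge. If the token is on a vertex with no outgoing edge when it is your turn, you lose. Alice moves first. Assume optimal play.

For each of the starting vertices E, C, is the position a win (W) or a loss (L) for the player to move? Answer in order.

E: L, C: W

Compute win/loss labels from the base case upward. A position with no move is L. Any other position is W if it can reach an L in one move, else L.
Every edge goes from a vertex to one that appears earlier in the order H, A, G, E, B, F, C, D, so processing vertices in that order labels each vertex after all of its successors.
H: no outgoing edge → L
A: W (go to H, an L position)
G: W (go to H, an L position)
E: L (sole option G(W) is W)
B: W (go to E, an L position)
F: L (sole option G(W) is W)
C: W (go to H, an L position)
D: W (go to F, an L position)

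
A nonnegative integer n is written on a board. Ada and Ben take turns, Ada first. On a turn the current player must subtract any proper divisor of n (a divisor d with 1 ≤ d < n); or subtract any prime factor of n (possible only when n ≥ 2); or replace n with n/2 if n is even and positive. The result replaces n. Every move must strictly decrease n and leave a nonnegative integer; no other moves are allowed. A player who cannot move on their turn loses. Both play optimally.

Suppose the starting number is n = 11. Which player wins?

Ada wins.

Work bottom-up. With no move the player to move loses. Otherwise the position is W if at least one move leads to an L position for the opponent, and L if every move leads to a W.
n=0: no move → L
n=1: no move → L
n=2: W (go to 0, an L position)
n=3: W (go to 0, an L position)
n=4: L (options 2(W), 3(W) are all W)
n=5: W (go to 0, an L position)
n=6: W (go to 4, an L position)
n=7: W (go to 0, an L position)
n=8: W (go to 4, an L position)
n=9: L (options 6(W), 8(W) are all W)
n=10: W (go to 9, an L position)
n=11: W (go to 0, an L position)
From 11 Ada can move to 0, reaching an L position.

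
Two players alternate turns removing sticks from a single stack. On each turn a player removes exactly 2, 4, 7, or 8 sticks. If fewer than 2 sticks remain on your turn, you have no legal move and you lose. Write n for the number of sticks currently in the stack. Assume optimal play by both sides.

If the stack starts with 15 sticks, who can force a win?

Compute win/loss labels from the base case upward. A position with no move is L. Any other position is W if it can reach an L in one move, else L.
n=0: no move → L
n=1: no move → L
n=2: reaches L-position 0 → W
n=3: reaches L-position 1 → W
n=4: reaches L-position 0 → W
n=5: reaches L-position 1 → W
n=6: only reaches 4(W), 2(W), all W → L
n=7: reaches L-position 0 → W
n=8: reaches L-position 6 → W
n=9: reaches L-position 1 → W
n=10: reaches L-position 6 → W
n=11: only reaches 9(W), 7(W), 4(W), 3(W), all W → L
n=12: only reaches 10(W), 8(W), 5(W), 4(W), all W → L
n=13: reaches L-position 11 → W
n=14: reaches L-position 12 → W
n=15: reaches L-position 11 → W
From 15 the player to move can remove 4, leaving 11, reaching an L position.

The first player wins.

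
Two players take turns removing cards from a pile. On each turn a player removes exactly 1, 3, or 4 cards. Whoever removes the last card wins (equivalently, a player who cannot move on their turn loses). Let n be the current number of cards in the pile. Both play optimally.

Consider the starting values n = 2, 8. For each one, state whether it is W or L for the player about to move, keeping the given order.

2: L, 8: W

Compute win/loss labels from the base case upward. A position with no move is L. Any other position is W if it can reach an L in one move, else L.
n=0: no move → L
n=1: reaches L-position 0 → W
n=2: only reaches 1(W), which is W → L
n=3: reaches L-position 2 → W
n=4: reaches L-position 0 → W
n=5: reaches L-position 2 → W
n=6: reaches L-position 2 → W
n=7: only reaches 6(W), 4(W), 3(W), all W → L
n=8: reaches L-position 7 → W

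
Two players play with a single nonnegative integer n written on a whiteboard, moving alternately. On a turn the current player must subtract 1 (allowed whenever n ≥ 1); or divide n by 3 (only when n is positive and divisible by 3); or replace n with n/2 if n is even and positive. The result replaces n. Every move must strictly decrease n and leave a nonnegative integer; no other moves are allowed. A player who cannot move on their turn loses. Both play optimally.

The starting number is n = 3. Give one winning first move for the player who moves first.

Move to 2.

Label each position W (a win for the player to move) or L (a loss). A position with no legal move is L; any other position is W exactly when some move reaches an L, and L when every move reaches a W.
n=0: no move → L
n=1: W (go to 0, an L position)
n=2: L (sole option 1(W) is W)
n=3: W (go to 2, an L position)
From 3, the L positions reachable in one move are: 2.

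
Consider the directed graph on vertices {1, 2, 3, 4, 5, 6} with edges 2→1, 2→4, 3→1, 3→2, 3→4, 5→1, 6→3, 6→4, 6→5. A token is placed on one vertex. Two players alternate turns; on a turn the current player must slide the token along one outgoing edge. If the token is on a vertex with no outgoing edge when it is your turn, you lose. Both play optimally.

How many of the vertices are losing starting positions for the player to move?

Label each position W (a win for the player to move) or L (a loss). A position with no legal move is L; any other position is W exactly when some move reaches an L, and L when every move reaches a W.
Every edge goes from a vertex to one that appears earlier in the order 4, 1, 2, 5, 3, 6, so processing vertices in that order labels each vertex after all of its successors.
4: no outgoing edge → L
1: no outgoing edge → L
2: reaches L-position 1 → W
5: reaches L-position 1 → W
3: reaches L-position 1 → W
6: reaches L-position 4 → W
The L vertices are 1, 4; that is 2 in all.

2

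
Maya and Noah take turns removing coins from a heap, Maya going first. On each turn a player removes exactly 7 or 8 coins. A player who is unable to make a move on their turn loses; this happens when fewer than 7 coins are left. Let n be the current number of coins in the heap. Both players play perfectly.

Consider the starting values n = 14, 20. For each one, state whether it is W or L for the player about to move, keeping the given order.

Compute win/loss labels from the base case upward. A position with no move is L. Any other position is W if it can reach an L in one move, else L.
n=0: no move → L
n=1: no move → L
n=2: no move → L
n=3: no move → L
n=4: no move → L
n=5: no move → L
n=6: no move → L
n=7: W (go to 0, an L position)
n=8: W (go to 1, an L position)
n=9: W (go to 2, an L position)
n=10: W (go to 3, an L position)
n=11: W (go to 4, an L position)
n=12: W (go to 5, an L position)
n=13: W (go to 6, an L position)
n=14: W (go to 6, an L position)
n=15: L (options 8(W), 7(W) are all W)
n=16: L (options 9(W), 8(W) are all W)
n=17: L (options 10(W), 9(W) are all W)
n=18: L (options 11(W), 10(W) are all W)
n=19: L (options 12(W), 11(W) are all W)
n=20: L (options 13(W), 12(W) are all W)

14: W, 20: L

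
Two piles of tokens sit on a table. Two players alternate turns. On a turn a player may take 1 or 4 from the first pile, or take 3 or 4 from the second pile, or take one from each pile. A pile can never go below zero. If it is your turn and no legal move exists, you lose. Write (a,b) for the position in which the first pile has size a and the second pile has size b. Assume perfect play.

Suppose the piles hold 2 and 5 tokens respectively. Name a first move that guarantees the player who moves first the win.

Move to (1,5).

Classify positions by backward induction: terminal positions (no move available) are L. From any other position, the mover wins iff some move reaches an L.
No move ever increases a pile, so every position that can arise here has a ≤ 2 and b ≤ 5; it is enough to label the cells with 0 ≤ a ≤ 2 and 0 ≤ b ≤ 5.
Every move lowers a or b (never raises either), so fill the grid row by row in increasing a, and left to right within a row: each cell's successors are then already labelled.
      b=0  b=1  b=2  b=3  b=4  b=5
a=0:    L    L    L    W    W    W
a=1:    W    W    W    W    L    L
a=2:    L    L    L    W    W    W
Cells with no legal move (terminal, hence L): (0,0), (0,1), (0,2).
The remaining L cells, each justified by listing all of its moves:
(1,4): →(0,4)(W), (1,1)(W), (1,0)(W), (0,3)(W) — all W, so L
(1,5): →(0,5)(W), (1,2)(W), (1,1)(W), (0,4)(W) — all W, so L
(2,0): →(1,0)(W) only, which is W, so L
(2,1): →(1,1)(W), (1,0)(W) — all W, so L
(2,2): →(1,2)(W), (1,1)(W) — all W, so L
Every other cell has at least one move into one of the L cells above, so it is W.
From (2,5), the L positions reachable in one move are: (1,5), (2,2), (2,1), (1,4). Any move reaching one of these is winning.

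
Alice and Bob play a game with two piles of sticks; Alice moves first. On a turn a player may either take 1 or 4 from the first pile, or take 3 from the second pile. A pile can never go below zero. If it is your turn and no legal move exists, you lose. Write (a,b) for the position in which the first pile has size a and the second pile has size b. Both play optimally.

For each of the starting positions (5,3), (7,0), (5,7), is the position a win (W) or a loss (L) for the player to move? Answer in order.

Compute win/loss labels from the base case upward. A position with no move is L. Any other position is W if it can reach an L in one move, else L.
No move ever increases a pile, so every position that can arise here has a ≤ 7 and b ≤ 7; it is enough to label the cells with 0 ≤ a ≤ 7 and 0 ≤ b ≤ 7.
Every move lowers a or b (never raises either), so fill the grid row by row in increasing a, and left to right within a row: each cell's successors are then already labelled.
      b=0  b=1  b=2  b=3  b=4  b=5  b=6  b=7
a=0:    L    L    L    W    W    W    L    L
a=1:    W    W    W    L    L    L    W    W
a=2:    L    L    L    W    W    W    L    L
a=3:    W    W    W    L    L    L    W    W
a=4:    W    W    W    W    W    W    W    W
a=5:    L    L    L    W    W    W    L    L
a=6:    W    W    W    L    L    L    W    W
a=7:    L    L    L    W    W    W    L    L
Cells with no legal move (terminal, hence L): (0,0), (0,1), (0,2).
The remaining L cells, each justified by listing all of its moves:
(0,6): L (sole option (0,3)(W) is W)
(0,7): L (sole option (0,4)(W) is W)
(1,3): L (options (0,3)(W), (1,0)(W) are all W)
(1,4): L (options (0,4)(W), (1,1)(W) are all W)
(1,5): L (options (0,5)(W), (1,2)(W) are all W)
(2,0): L (sole option (1,0)(W) is W)
(2,1): L (sole option (1,1)(W) is W)
(2,2): L (sole option (1,2)(W) is W)
(2,6): L (options (1,6)(W), (2,3)(W) are all W)
(2,7): L (options (1,7)(W), (2,4)(W) are all W)
(3,3): L (options (2,3)(W), (3,0)(W) are all W)
(3,4): L (options (2,4)(W), (3,1)(W) are all W)
(3,5): L (options (2,5)(W), (3,2)(W) are all W)
(5,0): L (options (4,0)(W), (1,0)(W) are all W)
(5,1): L (options (4,1)(W), (1,1)(W) are all W)
(5,2): L (options (4,2)(W), (1,2)(W) are all W)
(5,6): L (options (4,6)(W), (1,6)(W), (5,3)(W) are all W)
(5,7): L (options (4,7)(W), (1,7)(W), (5,4)(W) are all W)
(6,3): L (options (5,3)(W), (2,3)(W), (6,0)(W) are all W)
(6,4): L (options (5,4)(W), (2,4)(W), (6,1)(W) are all W)
(6,5): L (options (5,5)(W), (2,5)(W), (6,2)(W) are all W)
(7,0): L (options (6,0)(W), (3,0)(W) are all W)
(7,1): L (options (6,1)(W), (3,1)(W) are all W)
(7,2): L (options (6,2)(W), (3,2)(W) are all W)
(7,6): L (options (6,6)(W), (3,6)(W), (7,3)(W) are all W)
(7,7): L (options (6,7)(W), (3,7)(W), (7,4)(W) are all W)
Every other cell has at least one move into one of the L cells above, so it is W.
(5,3): the move to (1,3) reaches an L cell, so W
(7,0): one of the L cells justified above, so L
(5,7): one of the L cells justified above, so L

(5,3): W, (7,0): L, (5,7): L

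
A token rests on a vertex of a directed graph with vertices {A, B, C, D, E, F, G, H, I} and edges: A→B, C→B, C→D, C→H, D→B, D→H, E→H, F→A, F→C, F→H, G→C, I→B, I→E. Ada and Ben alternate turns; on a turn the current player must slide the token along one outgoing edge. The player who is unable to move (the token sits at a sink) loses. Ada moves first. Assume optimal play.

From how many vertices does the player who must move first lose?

3

Label each position W (a win for the player to move) or L (a loss). A position with no legal move is L; any other position is W exactly when some move reaches an L, and L when every move reaches a W.
Every edge goes from a vertex to one that appears earlier in the order H, B, D, C, E, A, I, F, G, so processing vertices in that order labels each vertex after all of its successors.
H: no outgoing edge → L
B: no outgoing edge → L
D: reaches L-position B → W
C: reaches L-position B → W
E: reaches L-position H → W
A: reaches L-position B → W
I: reaches L-position B → W
F: reaches L-position H → W
G: only reaches C(W), which is W → L
The L vertices are B, G, H; that is 3 in all.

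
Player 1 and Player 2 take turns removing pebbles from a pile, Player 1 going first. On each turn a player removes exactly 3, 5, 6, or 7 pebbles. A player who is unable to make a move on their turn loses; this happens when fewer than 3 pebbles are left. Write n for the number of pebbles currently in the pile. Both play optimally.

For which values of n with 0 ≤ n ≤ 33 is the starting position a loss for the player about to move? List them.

Build the W/L table. Terminal = L. A non-terminal position is W if it has a move to some L; otherwise it is L.
n=0: no move → L
n=1: no move → L
n=2: no move → L
n=3: reaches L-position 0 → W
n=4: reaches L-position 1 → W
n=5: reaches L-position 2 → W
n=6: reaches L-position 1 → W
n=7: reaches L-position 2 → W
n=8: reaches L-position 2 → W
n=9: reaches L-position 2 → W
n=10: only reaches 7(W), 5(W), 4(W), 3(W), all W → L
n=11: only reaches 8(W), 6(W), 5(W), 4(W), all W → L
n=12: only reaches 9(W), 7(W), 6(W), 5(W), all W → L
n=13: reaches L-position 10 → W
n=14: reaches L-position 11 → W
n=15: reaches L-position 12 → W
n=16: reaches L-position 11 → W
n=17: reaches L-position 12 → W
n=18: reaches L-position 12 → W
n=19: reaches L-position 12 → W
n=20: only reaches 17(W), 15(W), 14(W), 13(W), all W → L
n=21: only reaches 18(W), 16(W), 15(W), 14(W), all W → L
n=22: only reaches 19(W), 17(W), 16(W), 15(W), all W → L
n=23: reaches L-position 20 → W
n=24: reaches L-position 21 → W
n=25: reaches L-position 22 → W
n=26: reaches L-position 21 → W
n=27: reaches L-position 22 → W
n=28: reaches L-position 22 → W
n=29: reaches L-position 22 → W
n=30: only reaches 27(W), 25(W), 24(W), 23(W), all W → L
n=31: only reaches 28(W), 26(W), 25(W), 24(W), all W → L
n=32: only reaches 29(W), 27(W), 26(W), 25(W), all W → L
n=33: reaches L-position 30 → W
The losing starting values of n are exactly the entries labelled L in this table (12 of them).

0, 1, 2, 10, 11, 12, 20, 21, 22, 30, 31, 32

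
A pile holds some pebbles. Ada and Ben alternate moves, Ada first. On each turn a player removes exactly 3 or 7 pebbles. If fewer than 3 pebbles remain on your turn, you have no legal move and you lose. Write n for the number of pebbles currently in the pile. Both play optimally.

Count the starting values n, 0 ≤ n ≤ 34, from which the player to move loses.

15

Build the W/L table. Terminal = L. A non-terminal position is W if it has a move to some L; otherwise it is L.
n=0: no move → L
n=1: no move → L
n=2: no move → L
n=3: can move to 0, which is L ⇒ W
n=4: can move to 1, which is L ⇒ W
n=5: can move to 2, which is L ⇒ W
n=6: the only move is to 3(W), a W ⇒ L
n=7: can move to 0, which is L ⇒ W
n=8: can move to 1, which is L ⇒ W
n=9: can move to 6, which is L ⇒ W
n=10: moves to 7(W), 3(W); every one is W ⇒ L
n=11: moves to 8(W), 4(W); every one is W ⇒ L
n=12: moves to 9(W), 5(W); every one is W ⇒ L
n=13: can move to 10, which is L ⇒ W
n=14: can move to 11, which is L ⇒ W
n=15: can move to 12, which is L ⇒ W
n=16: moves to 13(W), 9(W); every one is W ⇒ L
n=17: can move to 10, which is L ⇒ W
n=18: can move to 11, which is L ⇒ W
n=19: can move to 16, which is L ⇒ W
n=20: moves to 17(W), 13(W); every one is W ⇒ L
n=21: moves to 18(W), 14(W); every one is W ⇒ L
n=22: moves to 19(W), 15(W); every one is W ⇒ L
n=23: can move to 20, which is L ⇒ W
n=24: can move to 21, which is L ⇒ W
n=25: can move to 22, which is L ⇒ W
n=26: moves to 23(W), 19(W); every one is W ⇒ L
n=27: can move to 20, which is L ⇒ W
n=28: can move to 21, which is L ⇒ W
n=29: can move to 26, which is L ⇒ W
n=30: moves to 27(W), 23(W); every one is W ⇒ L
n=31: moves to 28(W), 24(W); every one is W ⇒ L
n=32: moves to 29(W), 25(W); every one is W ⇒ L
n=33: can move to 30, which is L ⇒ W
n=34: can move to 31, which is L ⇒ W
L entries with 0 ≤ n ≤ 34: n = 0, 1, 2, 6, 10, 11, 12, 16, 20, 21, 22, 26, 30, 31, 32; that makes 15.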